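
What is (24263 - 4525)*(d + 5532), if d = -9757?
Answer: -83393050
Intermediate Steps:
(24263 - 4525)*(d + 5532) = (24263 - 4525)*(-9757 + 5532) = 19738*(-4225) = -83393050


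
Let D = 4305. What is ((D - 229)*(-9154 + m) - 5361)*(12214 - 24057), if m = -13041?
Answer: 1071462039583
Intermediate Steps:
((D - 229)*(-9154 + m) - 5361)*(12214 - 24057) = ((4305 - 229)*(-9154 - 13041) - 5361)*(12214 - 24057) = (4076*(-22195) - 5361)*(-11843) = (-90466820 - 5361)*(-11843) = -90472181*(-11843) = 1071462039583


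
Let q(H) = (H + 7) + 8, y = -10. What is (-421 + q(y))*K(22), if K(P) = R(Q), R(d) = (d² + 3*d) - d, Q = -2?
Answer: 0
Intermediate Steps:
q(H) = 15 + H (q(H) = (7 + H) + 8 = 15 + H)
R(d) = d² + 2*d
K(P) = 0 (K(P) = -2*(2 - 2) = -2*0 = 0)
(-421 + q(y))*K(22) = (-421 + (15 - 10))*0 = (-421 + 5)*0 = -416*0 = 0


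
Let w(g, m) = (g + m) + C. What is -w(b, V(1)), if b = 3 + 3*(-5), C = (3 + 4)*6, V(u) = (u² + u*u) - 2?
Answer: -30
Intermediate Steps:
V(u) = -2 + 2*u² (V(u) = (u² + u²) - 2 = 2*u² - 2 = -2 + 2*u²)
C = 42 (C = 7*6 = 42)
b = -12 (b = 3 - 15 = -12)
w(g, m) = 42 + g + m (w(g, m) = (g + m) + 42 = 42 + g + m)
-w(b, V(1)) = -(42 - 12 + (-2 + 2*1²)) = -(42 - 12 + (-2 + 2*1)) = -(42 - 12 + (-2 + 2)) = -(42 - 12 + 0) = -1*30 = -30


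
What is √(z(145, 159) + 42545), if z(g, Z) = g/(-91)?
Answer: 5*√14092078/91 ≈ 206.26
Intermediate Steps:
z(g, Z) = -g/91 (z(g, Z) = g*(-1/91) = -g/91)
√(z(145, 159) + 42545) = √(-1/91*145 + 42545) = √(-145/91 + 42545) = √(3871450/91) = 5*√14092078/91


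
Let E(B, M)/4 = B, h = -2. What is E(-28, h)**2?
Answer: 12544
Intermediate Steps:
E(B, M) = 4*B
E(-28, h)**2 = (4*(-28))**2 = (-112)**2 = 12544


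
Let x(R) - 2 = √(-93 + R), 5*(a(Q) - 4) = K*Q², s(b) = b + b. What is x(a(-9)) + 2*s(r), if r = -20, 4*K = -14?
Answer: -78 + I*√14570/10 ≈ -78.0 + 12.071*I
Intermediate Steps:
K = -7/2 (K = (¼)*(-14) = -7/2 ≈ -3.5000)
s(b) = 2*b
a(Q) = 4 - 7*Q²/10 (a(Q) = 4 + (-7*Q²/2)/5 = 4 - 7*Q²/10)
x(R) = 2 + √(-93 + R)
x(a(-9)) + 2*s(r) = (2 + √(-93 + (4 - 7/10*(-9)²))) + 2*(2*(-20)) = (2 + √(-93 + (4 - 7/10*81))) + 2*(-40) = (2 + √(-93 + (4 - 567/10))) - 80 = (2 + √(-93 - 527/10)) - 80 = (2 + √(-1457/10)) - 80 = (2 + I*√14570/10) - 80 = -78 + I*√14570/10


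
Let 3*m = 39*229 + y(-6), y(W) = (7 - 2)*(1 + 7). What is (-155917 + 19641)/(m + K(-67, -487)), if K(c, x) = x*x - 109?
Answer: -408828/720151 ≈ -0.56770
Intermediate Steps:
K(c, x) = -109 + x² (K(c, x) = x² - 109 = -109 + x²)
y(W) = 40 (y(W) = 5*8 = 40)
m = 8971/3 (m = (39*229 + 40)/3 = (8931 + 40)/3 = (⅓)*8971 = 8971/3 ≈ 2990.3)
(-155917 + 19641)/(m + K(-67, -487)) = (-155917 + 19641)/(8971/3 + (-109 + (-487)²)) = -136276/(8971/3 + (-109 + 237169)) = -136276/(8971/3 + 237060) = -136276/720151/3 = -136276*3/720151 = -408828/720151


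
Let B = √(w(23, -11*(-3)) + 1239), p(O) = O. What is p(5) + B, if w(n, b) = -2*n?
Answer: 5 + √1193 ≈ 39.540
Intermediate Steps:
B = √1193 (B = √(-2*23 + 1239) = √(-46 + 1239) = √1193 ≈ 34.540)
p(5) + B = 5 + √1193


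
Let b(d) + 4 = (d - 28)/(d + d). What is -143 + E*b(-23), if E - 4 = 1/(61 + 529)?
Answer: -4195033/27140 ≈ -154.57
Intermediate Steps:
b(d) = -4 + (-28 + d)/(2*d) (b(d) = -4 + (d - 28)/(d + d) = -4 + (-28 + d)/((2*d)) = -4 + (-28 + d)*(1/(2*d)) = -4 + (-28 + d)/(2*d))
E = 2361/590 (E = 4 + 1/(61 + 529) = 4 + 1/590 = 2361/590 ≈ 4.0017)
-143 + E*b(-23) = -143 + 2361*(-7/2 - 14/(-23))/590 = -143 + 2361*(-7/2 - 14*(-1/23))/590 = -143 + 2361*(-7/2 + 14/23)/590 = -143 + (2361/590)*(-133/46) = -143 - 314013/27140 = -4195033/27140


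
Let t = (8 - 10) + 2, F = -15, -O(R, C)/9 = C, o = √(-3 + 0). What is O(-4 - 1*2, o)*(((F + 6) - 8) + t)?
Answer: 153*I*√3 ≈ 265.0*I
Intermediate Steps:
o = I*√3 (o = √(-3) = I*√3 ≈ 1.732*I)
O(R, C) = -9*C
t = 0 (t = -2 + 2 = 0)
O(-4 - 1*2, o)*(((F + 6) - 8) + t) = (-9*I*√3)*(((-15 + 6) - 8) + 0) = (-9*I*√3)*((-9 - 8) + 0) = (-9*I*√3)*(-17 + 0) = -9*I*√3*(-17) = 153*I*√3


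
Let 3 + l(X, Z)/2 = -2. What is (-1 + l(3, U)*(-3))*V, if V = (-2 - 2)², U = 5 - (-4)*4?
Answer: 464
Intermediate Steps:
U = 21 (U = 5 - 1*(-16) = 5 + 16 = 21)
l(X, Z) = -10 (l(X, Z) = -6 + 2*(-2) = -6 - 4 = -10)
V = 16 (V = (-4)² = 16)
(-1 + l(3, U)*(-3))*V = (-1 - 10*(-3))*16 = (-1 + 30)*16 = 29*16 = 464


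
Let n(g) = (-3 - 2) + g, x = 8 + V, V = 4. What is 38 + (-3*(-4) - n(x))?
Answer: 43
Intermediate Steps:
x = 12 (x = 8 + 4 = 12)
n(g) = -5 + g
38 + (-3*(-4) - n(x)) = 38 + (-3*(-4) - (-5 + 12)) = 38 + (12 - 1*7) = 38 + (12 - 7) = 38 + 5 = 43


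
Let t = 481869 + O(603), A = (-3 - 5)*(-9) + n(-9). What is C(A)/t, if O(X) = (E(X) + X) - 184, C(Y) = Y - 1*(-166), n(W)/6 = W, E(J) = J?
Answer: 184/482891 ≈ 0.00038104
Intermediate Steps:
n(W) = 6*W
A = 18 (A = (-3 - 5)*(-9) + 6*(-9) = -8*(-9) - 54 = 72 - 54 = 18)
C(Y) = 166 + Y (C(Y) = Y + 166 = 166 + Y)
O(X) = -184 + 2*X (O(X) = (X + X) - 184 = 2*X - 184 = -184 + 2*X)
t = 482891 (t = 481869 + (-184 + 2*603) = 481869 + (-184 + 1206) = 481869 + 1022 = 482891)
C(A)/t = (166 + 18)/482891 = 184*(1/482891) = 184/482891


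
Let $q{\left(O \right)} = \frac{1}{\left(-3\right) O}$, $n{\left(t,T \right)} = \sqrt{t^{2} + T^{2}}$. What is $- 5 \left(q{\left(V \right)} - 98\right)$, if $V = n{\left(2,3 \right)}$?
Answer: $490 + \frac{5 \sqrt{13}}{39} \approx 490.46$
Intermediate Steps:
$n{\left(t,T \right)} = \sqrt{T^{2} + t^{2}}$
$V = \sqrt{13}$ ($V = \sqrt{3^{2} + 2^{2}} = \sqrt{9 + 4} = \sqrt{13} \approx 3.6056$)
$q{\left(O \right)} = - \frac{1}{3 O}$
$- 5 \left(q{\left(V \right)} - 98\right) = - 5 \left(- \frac{1}{3 \sqrt{13}} - 98\right) = - 5 \left(- \frac{\frac{1}{13} \sqrt{13}}{3} - 98\right) = - 5 \left(- \frac{\sqrt{13}}{39} - 98\right) = - 5 \left(-98 - \frac{\sqrt{13}}{39}\right) = 490 + \frac{5 \sqrt{13}}{39}$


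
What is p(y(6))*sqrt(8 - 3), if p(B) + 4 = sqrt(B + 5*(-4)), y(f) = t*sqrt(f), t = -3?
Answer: sqrt(5)*(-4 + sqrt(-20 - 3*sqrt(6))) ≈ -8.9443 + 11.694*I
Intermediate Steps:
y(f) = -3*sqrt(f)
p(B) = -4 + sqrt(-20 + B) (p(B) = -4 + sqrt(B + 5*(-4)) = -4 + sqrt(B - 20) = -4 + sqrt(-20 + B))
p(y(6))*sqrt(8 - 3) = (-4 + sqrt(-20 - 3*sqrt(6)))*sqrt(8 - 3) = (-4 + sqrt(-20 - 3*sqrt(6)))*sqrt(5) = sqrt(5)*(-4 + sqrt(-20 - 3*sqrt(6)))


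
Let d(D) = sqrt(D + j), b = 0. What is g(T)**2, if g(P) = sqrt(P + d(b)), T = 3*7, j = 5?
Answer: 21 + sqrt(5) ≈ 23.236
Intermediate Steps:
d(D) = sqrt(5 + D) (d(D) = sqrt(D + 5) = sqrt(5 + D))
T = 21
g(P) = sqrt(P + sqrt(5)) (g(P) = sqrt(P + sqrt(5 + 0)) = sqrt(P + sqrt(5)))
g(T)**2 = (sqrt(21 + sqrt(5)))**2 = 21 + sqrt(5)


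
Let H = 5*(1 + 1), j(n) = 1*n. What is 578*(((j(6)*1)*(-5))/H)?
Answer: -1734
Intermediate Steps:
j(n) = n
H = 10 (H = 5*2 = 10)
578*(((j(6)*1)*(-5))/H) = 578*(((6*1)*(-5))/10) = 578*((6*(-5))*(1/10)) = 578*(-30*1/10) = 578*(-3) = -1734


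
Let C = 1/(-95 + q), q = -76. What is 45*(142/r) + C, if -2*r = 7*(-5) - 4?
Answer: 728447/2223 ≈ 327.69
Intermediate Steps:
r = 39/2 (r = -(7*(-5) - 4)/2 = -(-35 - 4)/2 = -½*(-39) = 39/2 ≈ 19.500)
C = -1/171 (C = 1/(-95 - 76) = 1/(-171) = -1/171 ≈ -0.0058480)
45*(142/r) + C = 45*(142/(39/2)) - 1/171 = 45*(142*(2/39)) - 1/171 = 45*(284/39) - 1/171 = 4260/13 - 1/171 = 728447/2223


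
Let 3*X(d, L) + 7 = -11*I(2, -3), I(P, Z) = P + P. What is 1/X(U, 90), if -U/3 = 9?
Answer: -1/17 ≈ -0.058824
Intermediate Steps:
U = -27 (U = -3*9 = -27)
I(P, Z) = 2*P
X(d, L) = -17 (X(d, L) = -7/3 + (-22*2)/3 = -7/3 + (-11*4)/3 = -7/3 + (1/3)*(-44) = -7/3 - 44/3 = -17)
1/X(U, 90) = 1/(-17) = -1/17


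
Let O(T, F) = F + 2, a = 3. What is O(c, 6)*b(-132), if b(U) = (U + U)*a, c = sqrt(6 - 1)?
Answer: -6336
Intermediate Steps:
c = sqrt(5) ≈ 2.2361
O(T, F) = 2 + F
b(U) = 6*U (b(U) = (U + U)*3 = (2*U)*3 = 6*U)
O(c, 6)*b(-132) = (2 + 6)*(6*(-132)) = 8*(-792) = -6336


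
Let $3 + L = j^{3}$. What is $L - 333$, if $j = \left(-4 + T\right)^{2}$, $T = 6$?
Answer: $-272$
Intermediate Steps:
$j = 4$ ($j = \left(-4 + 6\right)^{2} = 2^{2} = 4$)
$L = 61$ ($L = -3 + 4^{3} = -3 + 64 = 61$)
$L - 333 = 61 - 333 = -272$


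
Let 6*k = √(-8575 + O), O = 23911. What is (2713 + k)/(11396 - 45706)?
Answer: -2713/34310 - √426/34310 ≈ -0.079675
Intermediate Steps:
k = √426 (k = √(-8575 + 23911)/6 = √15336/6 = (6*√426)/6 = √426 ≈ 20.640)
(2713 + k)/(11396 - 45706) = (2713 + √426)/(11396 - 45706) = (2713 + √426)/(-34310) = (2713 + √426)*(-1/34310) = -2713/34310 - √426/34310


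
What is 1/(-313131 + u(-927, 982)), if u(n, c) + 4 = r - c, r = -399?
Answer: -1/314516 ≈ -3.1795e-6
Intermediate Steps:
u(n, c) = -403 - c (u(n, c) = -4 + (-399 - c) = -403 - c)
1/(-313131 + u(-927, 982)) = 1/(-313131 + (-403 - 1*982)) = 1/(-313131 + (-403 - 982)) = 1/(-313131 - 1385) = 1/(-314516) = -1/314516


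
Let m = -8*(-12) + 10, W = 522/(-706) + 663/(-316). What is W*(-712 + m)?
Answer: 95904045/55774 ≈ 1719.5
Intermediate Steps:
W = -316515/111548 (W = 522*(-1/706) + 663*(-1/316) = -261/353 - 663/316 = -316515/111548 ≈ -2.8375)
m = 106 (m = 96 + 10 = 106)
W*(-712 + m) = -316515*(-712 + 106)/111548 = -316515/111548*(-606) = 95904045/55774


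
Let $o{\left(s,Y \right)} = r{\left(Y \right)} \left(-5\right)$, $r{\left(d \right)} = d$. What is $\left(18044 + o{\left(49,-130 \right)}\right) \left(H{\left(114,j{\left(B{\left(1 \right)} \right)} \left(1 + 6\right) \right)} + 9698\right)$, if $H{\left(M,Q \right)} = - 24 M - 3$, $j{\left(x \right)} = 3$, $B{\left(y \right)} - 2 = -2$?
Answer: $130091546$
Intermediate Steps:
$B{\left(y \right)} = 0$ ($B{\left(y \right)} = 2 - 2 = 0$)
$o{\left(s,Y \right)} = - 5 Y$ ($o{\left(s,Y \right)} = Y \left(-5\right) = - 5 Y$)
$H{\left(M,Q \right)} = -3 - 24 M$
$\left(18044 + o{\left(49,-130 \right)}\right) \left(H{\left(114,j{\left(B{\left(1 \right)} \right)} \left(1 + 6\right) \right)} + 9698\right) = \left(18044 - -650\right) \left(\left(-3 - 2736\right) + 9698\right) = \left(18044 + 650\right) \left(\left(-3 - 2736\right) + 9698\right) = 18694 \left(-2739 + 9698\right) = 18694 \cdot 6959 = 130091546$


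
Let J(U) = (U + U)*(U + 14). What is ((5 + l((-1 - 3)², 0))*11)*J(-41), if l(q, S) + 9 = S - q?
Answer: -487080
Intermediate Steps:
l(q, S) = -9 + S - q (l(q, S) = -9 + (S - q) = -9 + S - q)
J(U) = 2*U*(14 + U) (J(U) = (2*U)*(14 + U) = 2*U*(14 + U))
((5 + l((-1 - 3)², 0))*11)*J(-41) = ((5 + (-9 + 0 - (-1 - 3)²))*11)*(2*(-41)*(14 - 41)) = ((5 + (-9 + 0 - 1*(-4)²))*11)*(2*(-41)*(-27)) = ((5 + (-9 + 0 - 1*16))*11)*2214 = ((5 + (-9 + 0 - 16))*11)*2214 = ((5 - 25)*11)*2214 = -20*11*2214 = -220*2214 = -487080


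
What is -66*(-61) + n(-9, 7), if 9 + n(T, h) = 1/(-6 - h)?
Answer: 52220/13 ≈ 4016.9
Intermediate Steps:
n(T, h) = -9 + 1/(-6 - h)
-66*(-61) + n(-9, 7) = -66*(-61) + (-55 - 9*7)/(6 + 7) = 4026 + (-55 - 63)/13 = 4026 + (1/13)*(-118) = 4026 - 118/13 = 52220/13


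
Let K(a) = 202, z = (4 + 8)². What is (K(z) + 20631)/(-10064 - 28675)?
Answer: -20833/38739 ≈ -0.53778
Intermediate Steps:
z = 144 (z = 12² = 144)
(K(z) + 20631)/(-10064 - 28675) = (202 + 20631)/(-10064 - 28675) = 20833/(-38739) = 20833*(-1/38739) = -20833/38739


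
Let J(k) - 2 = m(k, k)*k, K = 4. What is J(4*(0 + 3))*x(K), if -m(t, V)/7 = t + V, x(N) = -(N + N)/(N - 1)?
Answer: 16112/3 ≈ 5370.7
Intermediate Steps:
x(N) = -2*N/(-1 + N)
m(t, V) = -7*V - 7*t (m(t, V) = -7*(t + V) = -7*(V + t) = -7*V - 7*t)
J(k) = 2 - 14*k**2 (J(k) = 2 + (-7*k - 7*k)*k = 2 + (-14*k)*k = 2 - 14*k**2)
J(4*(0 + 3))*x(K) = (2 - 14*16*(0 + 3)**2)*(-2*4/(-1 + 4)) = (2 - 14*(4*3)**2)*(-2*4/3) = (2 - 14*12**2)*(-2*4*1/3) = (2 - 14*144)*(-8/3) = (2 - 2016)*(-8/3) = -2014*(-8/3) = 16112/3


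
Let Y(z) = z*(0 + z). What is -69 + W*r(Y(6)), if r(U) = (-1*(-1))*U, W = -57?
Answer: -2121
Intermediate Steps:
Y(z) = z**2 (Y(z) = z*z = z**2)
r(U) = U (r(U) = 1*U = U)
-69 + W*r(Y(6)) = -69 - 57*6**2 = -69 - 57*36 = -69 - 2052 = -2121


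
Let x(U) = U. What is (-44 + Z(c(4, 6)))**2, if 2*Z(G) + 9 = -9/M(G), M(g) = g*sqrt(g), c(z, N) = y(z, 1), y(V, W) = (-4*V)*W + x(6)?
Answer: 9408919/4000 + 873*I*sqrt(10)/200 ≈ 2352.2 + 13.803*I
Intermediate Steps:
y(V, W) = 6 - 4*V*W (y(V, W) = (-4*V)*W + 6 = -4*V*W + 6 = 6 - 4*V*W)
c(z, N) = 6 - 4*z (c(z, N) = 6 - 4*z*1 = 6 - 4*z)
M(g) = g**(3/2)
Z(G) = -9/2 - 9/(2*G**(3/2)) (Z(G) = -9/2 + (-9/G**(3/2))/2 = -9/2 - 9/(2*G**(3/2)))
(-44 + Z(c(4, 6)))**2 = (-44 + (-9/2 - 9/(2*(6 - 4*4)**(3/2))))**2 = (-44 + (-9/2 - 9/(2*(6 - 16)**(3/2))))**2 = (-44 + (-9/2 - 9*I*sqrt(10)/200))**2 = (-97/2 - 9*I*sqrt(10)/200)**2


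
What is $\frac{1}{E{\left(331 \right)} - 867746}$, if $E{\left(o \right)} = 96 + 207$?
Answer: $- \frac{1}{867443} \approx -1.1528 \cdot 10^{-6}$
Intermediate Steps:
$E{\left(o \right)} = 303$
$\frac{1}{E{\left(331 \right)} - 867746} = \frac{1}{303 - 867746} = \frac{1}{-867443} = - \frac{1}{867443}$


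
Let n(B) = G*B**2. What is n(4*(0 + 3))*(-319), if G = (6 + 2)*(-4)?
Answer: 1469952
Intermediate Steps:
G = -32 (G = 8*(-4) = -32)
n(B) = -32*B**2
n(4*(0 + 3))*(-319) = -32*16*(0 + 3)**2*(-319) = -32*(4*3)**2*(-319) = -32*12**2*(-319) = -32*144*(-319) = -4608*(-319) = 1469952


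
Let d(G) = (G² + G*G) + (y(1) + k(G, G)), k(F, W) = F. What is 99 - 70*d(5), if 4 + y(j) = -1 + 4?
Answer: -3681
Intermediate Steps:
y(j) = -1 (y(j) = -4 + (-1 + 4) = -4 + 3 = -1)
d(G) = -1 + G + 2*G² (d(G) = (G² + G*G) + (-1 + G) = (G² + G²) + (-1 + G) = 2*G² + (-1 + G) = -1 + G + 2*G²)
99 - 70*d(5) = 99 - 70*(-1 + 5 + 2*5²) = 99 - 70*(-1 + 5 + 2*25) = 99 - 70*(-1 + 5 + 50) = 99 - 70*54 = 99 - 3780 = -3681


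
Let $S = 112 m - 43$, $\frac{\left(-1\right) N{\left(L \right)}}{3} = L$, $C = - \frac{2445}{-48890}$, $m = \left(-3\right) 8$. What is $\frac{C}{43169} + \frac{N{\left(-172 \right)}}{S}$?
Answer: $- \frac{217805609253}{1152772802342} \approx -0.18894$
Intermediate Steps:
$m = -24$
$C = \frac{489}{9778}$ ($C = \left(-2445\right) \left(- \frac{1}{48890}\right) = \frac{489}{9778} \approx 0.05001$)
$N{\left(L \right)} = - 3 L$
$S = -2731$ ($S = 112 \left(-24\right) - 43 = -2688 - 43 = -2731$)
$\frac{C}{43169} + \frac{N{\left(-172 \right)}}{S} = \frac{489}{9778 \cdot 43169} + \frac{\left(-3\right) \left(-172\right)}{-2731} = \frac{489}{9778} \cdot \frac{1}{43169} + 516 \left(- \frac{1}{2731}\right) = \frac{489}{422106482} - \frac{516}{2731} = - \frac{217805609253}{1152772802342}$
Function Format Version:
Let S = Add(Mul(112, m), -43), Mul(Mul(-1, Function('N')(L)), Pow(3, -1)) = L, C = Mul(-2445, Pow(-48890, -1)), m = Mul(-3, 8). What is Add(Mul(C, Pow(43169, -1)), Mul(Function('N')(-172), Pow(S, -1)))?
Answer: Rational(-217805609253, 1152772802342) ≈ -0.18894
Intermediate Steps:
m = -24
C = Rational(489, 9778) (C = Mul(-2445, Rational(-1, 48890)) = Rational(489, 9778) ≈ 0.050010)
Function('N')(L) = Mul(-3, L)
S = -2731 (S = Add(Mul(112, -24), -43) = Add(-2688, -43) = -2731)
Add(Mul(C, Pow(43169, -1)), Mul(Function('N')(-172), Pow(S, -1))) = Add(Mul(Rational(489, 9778), Pow(43169, -1)), Mul(Mul(-3, -172), Pow(-2731, -1))) = Add(Mul(Rational(489, 9778), Rational(1, 43169)), Mul(516, Rational(-1, 2731))) = Add(Rational(489, 422106482), Rational(-516, 2731)) = Rational(-217805609253, 1152772802342)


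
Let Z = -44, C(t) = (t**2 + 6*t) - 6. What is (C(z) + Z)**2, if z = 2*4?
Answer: 3844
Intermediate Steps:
z = 8
C(t) = -6 + t**2 + 6*t
(C(z) + Z)**2 = ((-6 + 8**2 + 6*8) - 44)**2 = ((-6 + 64 + 48) - 44)**2 = (106 - 44)**2 = 62**2 = 3844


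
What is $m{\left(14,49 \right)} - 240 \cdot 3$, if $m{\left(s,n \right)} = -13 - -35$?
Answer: $-698$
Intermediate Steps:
$m{\left(s,n \right)} = 22$ ($m{\left(s,n \right)} = -13 + 35 = 22$)
$m{\left(14,49 \right)} - 240 \cdot 3 = 22 - 240 \cdot 3 = 22 - 720 = -698$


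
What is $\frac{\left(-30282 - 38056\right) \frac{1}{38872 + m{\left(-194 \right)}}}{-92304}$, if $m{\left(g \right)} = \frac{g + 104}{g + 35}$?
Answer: $\frac{1810957}{95084473392} \approx 1.9046 \cdot 10^{-5}$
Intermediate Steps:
$m{\left(g \right)} = \frac{104 + g}{35 + g}$
$\frac{\left(-30282 - 38056\right) \frac{1}{38872 + m{\left(-194 \right)}}}{-92304} = \frac{\left(-30282 - 38056\right) \frac{1}{38872 + \frac{104 - 194}{35 - 194}}}{-92304} = - \frac{68338}{38872 + \frac{1}{-159} \left(-90\right)} \left(- \frac{1}{92304}\right) = - \frac{68338}{38872 - - \frac{30}{53}} \left(- \frac{1}{92304}\right) = - \frac{68338}{38872 + \frac{30}{53}} \left(- \frac{1}{92304}\right) = - \frac{68338}{\frac{2060246}{53}} \left(- \frac{1}{92304}\right) = \left(-68338\right) \frac{53}{2060246} \left(- \frac{1}{92304}\right) = \left(- \frac{1810957}{1030123}\right) \left(- \frac{1}{92304}\right) = \frac{1810957}{95084473392}$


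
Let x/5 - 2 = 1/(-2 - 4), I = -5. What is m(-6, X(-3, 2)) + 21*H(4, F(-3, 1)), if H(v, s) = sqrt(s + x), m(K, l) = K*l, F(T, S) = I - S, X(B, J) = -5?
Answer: 30 + 7*sqrt(114)/2 ≈ 67.370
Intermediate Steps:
x = 55/6 (x = 10 + 5/(-2 - 4) = 10 + 5/(-6) = 10 + 5*(-1/6) = 10 - 5/6 = 55/6 ≈ 9.1667)
F(T, S) = -5 - S
H(v, s) = sqrt(55/6 + s) (H(v, s) = sqrt(s + 55/6) = sqrt(55/6 + s))
m(-6, X(-3, 2)) + 21*H(4, F(-3, 1)) = -6*(-5) + 21*(sqrt(330 + 36*(-5 - 1*1))/6) = 30 + 21*(sqrt(330 + 36*(-5 - 1))/6) = 30 + 21*(sqrt(330 + 36*(-6))/6) = 30 + 21*(sqrt(330 - 216)/6) = 30 + 21*(sqrt(114)/6) = 30 + 7*sqrt(114)/2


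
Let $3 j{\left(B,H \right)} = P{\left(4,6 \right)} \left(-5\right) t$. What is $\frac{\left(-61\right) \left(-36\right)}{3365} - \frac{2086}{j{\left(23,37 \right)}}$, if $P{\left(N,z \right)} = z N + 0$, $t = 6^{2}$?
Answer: $\frac{1018163}{484560} \approx 2.1012$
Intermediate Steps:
$t = 36$
$P{\left(N,z \right)} = N z$ ($P{\left(N,z \right)} = N z + 0 = N z$)
$j{\left(B,H \right)} = -1440$ ($j{\left(B,H \right)} = \frac{4 \cdot 6 \left(-5\right) 36}{3} = \frac{24 \left(-5\right) 36}{3} = \frac{\left(-120\right) 36}{3} = \frac{1}{3} \left(-4320\right) = -1440$)
$\frac{\left(-61\right) \left(-36\right)}{3365} - \frac{2086}{j{\left(23,37 \right)}} = \frac{\left(-61\right) \left(-36\right)}{3365} - \frac{2086}{-1440} = 2196 \cdot \frac{1}{3365} - - \frac{1043}{720} = \frac{2196}{3365} + \frac{1043}{720} = \frac{1018163}{484560}$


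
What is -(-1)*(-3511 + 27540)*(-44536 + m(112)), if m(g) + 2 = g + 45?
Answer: -1066431049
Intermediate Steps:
m(g) = 43 + g (m(g) = -2 + (g + 45) = -2 + (45 + g) = 43 + g)
-(-1)*(-3511 + 27540)*(-44536 + m(112)) = -(-1)*(-3511 + 27540)*(-44536 + (43 + 112)) = -(-1)*24029*(-44536 + 155) = -(-1)*24029*(-44381) = -(-1)*(-1066431049) = -1*1066431049 = -1066431049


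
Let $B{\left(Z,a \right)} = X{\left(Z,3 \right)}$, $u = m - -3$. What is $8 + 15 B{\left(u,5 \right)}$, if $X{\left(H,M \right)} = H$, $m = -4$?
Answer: $-7$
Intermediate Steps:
$u = -1$ ($u = -4 - -3 = -4 + 3 = -1$)
$B{\left(Z,a \right)} = Z$
$8 + 15 B{\left(u,5 \right)} = 8 + 15 \left(-1\right) = 8 - 15 = -7$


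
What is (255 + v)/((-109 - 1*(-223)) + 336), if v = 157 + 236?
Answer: 36/25 ≈ 1.4400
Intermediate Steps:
v = 393
(255 + v)/((-109 - 1*(-223)) + 336) = (255 + 393)/((-109 - 1*(-223)) + 336) = 648/((-109 + 223) + 336) = 648/(114 + 336) = 648/450 = 648*(1/450) = 36/25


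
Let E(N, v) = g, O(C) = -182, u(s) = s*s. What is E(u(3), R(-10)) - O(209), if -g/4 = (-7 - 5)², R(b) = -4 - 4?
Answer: -394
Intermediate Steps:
u(s) = s²
R(b) = -8
g = -576 (g = -4*(-7 - 5)² = -4*(-12)² = -4*144 = -576)
E(N, v) = -576
E(u(3), R(-10)) - O(209) = -576 - 1*(-182) = -576 + 182 = -394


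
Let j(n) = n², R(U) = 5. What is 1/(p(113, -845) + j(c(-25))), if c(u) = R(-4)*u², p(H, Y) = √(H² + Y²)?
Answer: 9765625/95367430913831 - √726794/95367430913831 ≈ 1.0239e-7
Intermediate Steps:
c(u) = 5*u²
1/(p(113, -845) + j(c(-25))) = 1/(√(113² + (-845)²) + (5*(-25)²)²) = 1/(√(12769 + 714025) + (5*625)²) = 1/(√726794 + 3125²) = 1/(√726794 + 9765625) = 1/(9765625 + √726794)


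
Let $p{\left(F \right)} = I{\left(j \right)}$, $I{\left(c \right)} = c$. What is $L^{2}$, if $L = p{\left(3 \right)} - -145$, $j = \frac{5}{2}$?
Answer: $\frac{87025}{4} \approx 21756.0$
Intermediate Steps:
$j = \frac{5}{2}$ ($j = 5 \cdot \frac{1}{2} = \frac{5}{2} \approx 2.5$)
$p{\left(F \right)} = \frac{5}{2}$
$L = \frac{295}{2}$ ($L = \frac{5}{2} - -145 = \frac{5}{2} + 145 = \frac{295}{2} \approx 147.5$)
$L^{2} = \left(\frac{295}{2}\right)^{2} = \frac{87025}{4}$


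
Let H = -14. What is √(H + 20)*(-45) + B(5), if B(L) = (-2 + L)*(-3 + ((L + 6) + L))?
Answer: 39 - 45*√6 ≈ -71.227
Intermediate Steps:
B(L) = (-2 + L)*(3 + 2*L) (B(L) = (-2 + L)*(-3 + ((6 + L) + L)) = (-2 + L)*(-3 + (6 + 2*L)) = (-2 + L)*(3 + 2*L))
√(H + 20)*(-45) + B(5) = √(-14 + 20)*(-45) + (-6 - 1*5 + 2*5²) = √6*(-45) + (-6 - 5 + 2*25) = -45*√6 + (-6 - 5 + 50) = -45*√6 + 39 = 39 - 45*√6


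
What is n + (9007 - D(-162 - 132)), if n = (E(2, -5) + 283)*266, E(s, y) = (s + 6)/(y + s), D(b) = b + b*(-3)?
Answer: 248963/3 ≈ 82988.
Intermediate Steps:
D(b) = -2*b (D(b) = b - 3*b = -2*b)
E(s, y) = (6 + s)/(s + y)
n = 223706/3 (n = ((6 + 2)/(2 - 5) + 283)*266 = (8/(-3) + 283)*266 = (-⅓*8 + 283)*266 = (-8/3 + 283)*266 = (841/3)*266 = 223706/3 ≈ 74569.)
n + (9007 - D(-162 - 132)) = 223706/3 + (9007 - (-2)*(-162 - 132)) = 223706/3 + (9007 - (-2)*(-294)) = 223706/3 + (9007 - 1*588) = 223706/3 + (9007 - 588) = 223706/3 + 8419 = 248963/3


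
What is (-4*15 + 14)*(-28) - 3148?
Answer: -1860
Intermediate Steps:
(-4*15 + 14)*(-28) - 3148 = (-60 + 14)*(-28) - 3148 = -46*(-28) - 3148 = 1288 - 3148 = -1860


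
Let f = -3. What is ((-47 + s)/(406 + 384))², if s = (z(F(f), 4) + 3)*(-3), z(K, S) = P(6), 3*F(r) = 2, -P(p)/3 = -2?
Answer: 1369/156025 ≈ 0.0087742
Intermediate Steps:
P(p) = 6 (P(p) = -3*(-2) = 6)
F(r) = ⅔ (F(r) = (⅓)*2 = ⅔)
z(K, S) = 6
s = -27 (s = (6 + 3)*(-3) = 9*(-3) = -27)
((-47 + s)/(406 + 384))² = ((-47 - 27)/(406 + 384))² = (-74/790)² = (-74*1/790)² = (-37/395)² = 1369/156025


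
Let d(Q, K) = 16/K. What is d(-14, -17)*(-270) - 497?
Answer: -4129/17 ≈ -242.88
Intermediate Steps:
d(-14, -17)*(-270) - 497 = (16/(-17))*(-270) - 497 = (16*(-1/17))*(-270) - 497 = -16/17*(-270) - 497 = 4320/17 - 497 = -4129/17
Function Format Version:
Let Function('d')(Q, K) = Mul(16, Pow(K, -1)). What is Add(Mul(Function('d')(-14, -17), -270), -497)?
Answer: Rational(-4129, 17) ≈ -242.88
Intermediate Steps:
Add(Mul(Function('d')(-14, -17), -270), -497) = Add(Mul(Mul(16, Pow(-17, -1)), -270), -497) = Add(Mul(Mul(16, Rational(-1, 17)), -270), -497) = Add(Mul(Rational(-16, 17), -270), -497) = Add(Rational(4320, 17), -497) = Rational(-4129, 17)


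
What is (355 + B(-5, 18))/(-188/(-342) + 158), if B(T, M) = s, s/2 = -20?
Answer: 53865/27112 ≈ 1.9868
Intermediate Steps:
s = -40 (s = 2*(-20) = -40)
B(T, M) = -40
(355 + B(-5, 18))/(-188/(-342) + 158) = (355 - 40)/(-188/(-342) + 158) = 315/(-188*(-1/342) + 158) = 315/(94/171 + 158) = 315/(27112/171) = 315*(171/27112) = 53865/27112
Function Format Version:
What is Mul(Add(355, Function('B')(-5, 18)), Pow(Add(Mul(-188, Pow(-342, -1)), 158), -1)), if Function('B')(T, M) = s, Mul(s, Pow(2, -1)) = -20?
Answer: Rational(53865, 27112) ≈ 1.9868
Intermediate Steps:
s = -40 (s = Mul(2, -20) = -40)
Function('B')(T, M) = -40
Mul(Add(355, Function('B')(-5, 18)), Pow(Add(Mul(-188, Pow(-342, -1)), 158), -1)) = Mul(Add(355, -40), Pow(Add(Mul(-188, Pow(-342, -1)), 158), -1)) = Mul(315, Pow(Add(Mul(-188, Rational(-1, 342)), 158), -1)) = Mul(315, Pow(Add(Rational(94, 171), 158), -1)) = Mul(315, Pow(Rational(27112, 171), -1)) = Mul(315, Rational(171, 27112)) = Rational(53865, 27112)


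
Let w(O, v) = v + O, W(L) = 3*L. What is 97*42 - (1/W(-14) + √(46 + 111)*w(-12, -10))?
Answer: 171109/42 + 22*√157 ≈ 4349.7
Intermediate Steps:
w(O, v) = O + v
97*42 - (1/W(-14) + √(46 + 111)*w(-12, -10)) = 97*42 - (1/(3*(-14)) + √(46 + 111)*(-12 - 10)) = 4074 - (1/(-42) + √157*(-22)) = 4074 - (-1/42 - 22*√157) = 4074 + (1/42 + 22*√157) = 171109/42 + 22*√157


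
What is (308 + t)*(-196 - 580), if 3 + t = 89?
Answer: -305744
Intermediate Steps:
t = 86 (t = -3 + 89 = 86)
(308 + t)*(-196 - 580) = (308 + 86)*(-196 - 580) = 394*(-776) = -305744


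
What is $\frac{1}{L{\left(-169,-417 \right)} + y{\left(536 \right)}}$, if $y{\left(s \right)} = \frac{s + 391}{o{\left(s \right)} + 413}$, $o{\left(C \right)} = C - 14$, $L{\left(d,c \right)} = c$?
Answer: $- \frac{935}{388968} \approx -0.0024038$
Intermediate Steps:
$o{\left(C \right)} = -14 + C$
$y{\left(s \right)} = \frac{391 + s}{399 + s}$ ($y{\left(s \right)} = \frac{s + 391}{\left(-14 + s\right) + 413} = \frac{391 + s}{399 + s}$)
$\frac{1}{L{\left(-169,-417 \right)} + y{\left(536 \right)}} = \frac{1}{-417 + \frac{391 + 536}{399 + 536}} = \frac{1}{-417 + \frac{1}{935} \cdot 927} = \frac{1}{-417 + \frac{927}{935}} = \frac{1}{- \frac{388968}{935}} = - \frac{935}{388968}$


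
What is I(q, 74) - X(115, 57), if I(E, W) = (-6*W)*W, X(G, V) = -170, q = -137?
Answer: -32686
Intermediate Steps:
I(E, W) = -6*W**2
I(q, 74) - X(115, 57) = -6*74**2 - 1*(-170) = -6*5476 + 170 = -32856 + 170 = -32686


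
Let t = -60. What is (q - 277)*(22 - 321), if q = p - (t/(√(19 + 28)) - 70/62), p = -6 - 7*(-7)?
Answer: 2158481/31 - 17940*√47/47 ≈ 67012.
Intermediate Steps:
p = 43 (p = -6 + 49 = 43)
q = 1368/31 + 60*√47/47 (q = 43 - (-60/√(19 + 28) - 70/62) = 43 - (-60*√47/47 - 70*1/62) = 43 - (-60*√47/47 - 35/31) = 43 - (-35/31 - 60*√47/47) = 43 + (35/31 + 60*√47/47) = 1368/31 + 60*√47/47 ≈ 52.881)
(q - 277)*(22 - 321) = ((1368/31 + 60*√47/47) - 277)*(22 - 321) = (-7219/31 + 60*√47/47)*(-299) = 2158481/31 - 17940*√47/47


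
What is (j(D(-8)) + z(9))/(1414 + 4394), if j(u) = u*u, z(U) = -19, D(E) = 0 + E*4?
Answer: 335/1936 ≈ 0.17304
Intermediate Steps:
D(E) = 4*E (D(E) = 0 + 4*E = 4*E)
j(u) = u**2
(j(D(-8)) + z(9))/(1414 + 4394) = ((4*(-8))**2 - 19)/(1414 + 4394) = ((-32)**2 - 19)/5808 = (1024 - 19)*(1/5808) = 1005*(1/5808) = 335/1936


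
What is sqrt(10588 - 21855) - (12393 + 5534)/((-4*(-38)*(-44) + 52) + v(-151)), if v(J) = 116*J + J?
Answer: 17927/24303 + I*sqrt(11267) ≈ 0.73765 + 106.15*I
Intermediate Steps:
v(J) = 117*J
sqrt(10588 - 21855) - (12393 + 5534)/((-4*(-38)*(-44) + 52) + v(-151)) = sqrt(10588 - 21855) - (12393 + 5534)/((-4*(-38)*(-44) + 52) + 117*(-151)) = sqrt(-11267) - 17927/((152*(-44) + 52) - 17667) = I*sqrt(11267) - 17927/((-6688 + 52) - 17667) = I*sqrt(11267) - 17927/(-6636 - 17667) = I*sqrt(11267) - 17927/(-24303) = I*sqrt(11267) - 17927*(-1)/24303 = I*sqrt(11267) - 1*(-17927/24303) = I*sqrt(11267) + 17927/24303 = 17927/24303 + I*sqrt(11267)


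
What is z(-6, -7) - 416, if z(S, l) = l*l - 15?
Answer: -382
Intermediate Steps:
z(S, l) = -15 + l² (z(S, l) = l² - 15 = -15 + l²)
z(-6, -7) - 416 = (-15 + (-7)²) - 416 = (-15 + 49) - 416 = 34 - 416 = -382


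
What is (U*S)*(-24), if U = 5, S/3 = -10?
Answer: 3600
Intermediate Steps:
S = -30 (S = 3*(-10) = -30)
(U*S)*(-24) = (5*(-30))*(-24) = -150*(-24) = 3600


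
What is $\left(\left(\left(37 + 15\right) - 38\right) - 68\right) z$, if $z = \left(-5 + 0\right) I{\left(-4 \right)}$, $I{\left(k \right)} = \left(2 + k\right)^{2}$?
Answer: $1080$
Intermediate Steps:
$z = -20$ ($z = \left(-5 + 0\right) \left(2 - 4\right)^{2} = - 5 \left(-2\right)^{2} = \left(-5\right) 4 = -20$)
$\left(\left(\left(37 + 15\right) - 38\right) - 68\right) z = \left(\left(\left(37 + 15\right) - 38\right) - 68\right) \left(-20\right) = \left(\left(52 - 38\right) - 68\right) \left(-20\right) = \left(14 - 68\right) \left(-20\right) = \left(-54\right) \left(-20\right) = 1080$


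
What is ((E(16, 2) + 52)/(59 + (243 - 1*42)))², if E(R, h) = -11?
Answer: 1681/67600 ≈ 0.024867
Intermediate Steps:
((E(16, 2) + 52)/(59 + (243 - 1*42)))² = ((-11 + 52)/(59 + (243 - 1*42)))² = (41/(59 + (243 - 42)))² = (41/(59 + 201))² = (41/260)² = 1681/67600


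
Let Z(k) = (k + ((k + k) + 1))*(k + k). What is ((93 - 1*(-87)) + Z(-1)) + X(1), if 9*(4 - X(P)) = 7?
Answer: 1685/9 ≈ 187.22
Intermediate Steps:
X(P) = 29/9 (X(P) = 4 - ⅑*7 = 4 - 7/9 = 29/9)
Z(k) = 2*k*(1 + 3*k) (Z(k) = (k + (2*k + 1))*(2*k) = (k + (1 + 2*k))*(2*k) = (1 + 3*k)*(2*k) = 2*k*(1 + 3*k))
((93 - 1*(-87)) + Z(-1)) + X(1) = ((93 - 1*(-87)) + 2*(-1)*(1 + 3*(-1))) + 29/9 = ((93 + 87) + 2*(-1)*(1 - 3)) + 29/9 = (180 + 2*(-1)*(-2)) + 29/9 = (180 + 4) + 29/9 = 184 + 29/9 = 1685/9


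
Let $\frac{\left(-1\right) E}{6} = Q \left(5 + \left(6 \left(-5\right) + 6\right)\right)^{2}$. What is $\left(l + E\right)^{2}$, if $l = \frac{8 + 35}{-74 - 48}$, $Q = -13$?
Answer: $\frac{11800825764289}{14884} \approx 7.9285 \cdot 10^{8}$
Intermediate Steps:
$l = - \frac{43}{122}$ ($l = \frac{43}{-122} = 43 \left(- \frac{1}{122}\right) = - \frac{43}{122} \approx -0.35246$)
$E = 28158$ ($E = - 6 \left(- 13 \left(5 + \left(6 \left(-5\right) + 6\right)\right)^{2}\right) = - 6 \left(- 13 \left(5 + \left(-30 + 6\right)\right)^{2}\right) = - 6 \left(- 13 \left(5 - 24\right)^{2}\right) = - 6 \left(- 13 \left(-19\right)^{2}\right) = - 6 \left(\left(-13\right) 361\right) = \left(-6\right) \left(-4693\right) = 28158$)
$\left(l + E\right)^{2} = \left(- \frac{43}{122} + 28158\right)^{2} = \left(\frac{3435233}{122}\right)^{2} = \frac{11800825764289}{14884}$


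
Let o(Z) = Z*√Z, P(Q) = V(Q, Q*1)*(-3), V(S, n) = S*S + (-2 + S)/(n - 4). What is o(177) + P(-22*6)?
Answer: -3554697/68 + 177*√177 ≈ -49920.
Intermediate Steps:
V(S, n) = S² + (-2 + S)/(-4 + n)
P(Q) = -3*(-2 + Q + Q³ - 4*Q²)/(-4 + Q) (P(Q) = ((-2 + Q - 4*Q² + (Q*1)*Q²)/(-4 + Q*1))*(-3) = ((-2 + Q - 4*Q² + Q*Q²)/(-4 + Q))*(-3) = ((-2 + Q - 4*Q² + Q³)/(-4 + Q))*(-3) = ((-2 + Q + Q³ - 4*Q²)/(-4 + Q))*(-3) = -3*(-2 + Q + Q³ - 4*Q²)/(-4 + Q))
o(Z) = Z^(3/2)
o(177) + P(-22*6) = 177^(3/2) + 3*(2 - (-22)*6 - (-22*6)³ + 4*(-22*6)²)/(-4 - 22*6) = 177*√177 + 3*(2 - 1*(-132) - 1*(-132)³ + 4*(-132)²)/(-4 - 132) = 177*√177 + 3*(2 + 132 - 1*(-2299968) + 4*17424)/(-136) = 177*√177 + 3*(-1/136)*(2 + 132 + 2299968 + 69696) = 177*√177 + 3*(-1/136)*2369798 = 177*√177 - 3554697/68 = -3554697/68 + 177*√177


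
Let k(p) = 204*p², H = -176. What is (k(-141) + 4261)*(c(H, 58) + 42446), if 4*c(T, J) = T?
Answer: 172151483970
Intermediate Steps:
c(T, J) = T/4
(k(-141) + 4261)*(c(H, 58) + 42446) = (204*(-141)² + 4261)*((¼)*(-176) + 42446) = (204*19881 + 4261)*(-44 + 42446) = (4055724 + 4261)*42402 = 4059985*42402 = 172151483970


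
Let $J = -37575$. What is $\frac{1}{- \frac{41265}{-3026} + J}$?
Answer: $- \frac{3026}{113660685} \approx -2.6623 \cdot 10^{-5}$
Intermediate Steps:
$\frac{1}{- \frac{41265}{-3026} + J} = \frac{1}{- \frac{41265}{-3026} - 37575} = \frac{1}{\left(-41265\right) \left(- \frac{1}{3026}\right) - 37575} = \frac{1}{\frac{41265}{3026} - 37575} = \frac{1}{- \frac{113660685}{3026}} = - \frac{3026}{113660685}$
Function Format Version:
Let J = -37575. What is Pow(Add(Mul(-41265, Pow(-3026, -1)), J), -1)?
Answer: Rational(-3026, 113660685) ≈ -2.6623e-5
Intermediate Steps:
Pow(Add(Mul(-41265, Pow(-3026, -1)), J), -1) = Pow(Add(Mul(-41265, Pow(-3026, -1)), -37575), -1) = Pow(Add(Mul(-41265, Rational(-1, 3026)), -37575), -1) = Pow(Add(Rational(41265, 3026), -37575), -1) = Pow(Rational(-113660685, 3026), -1) = Rational(-3026, 113660685)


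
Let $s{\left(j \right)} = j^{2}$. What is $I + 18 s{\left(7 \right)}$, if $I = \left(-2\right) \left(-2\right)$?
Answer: $886$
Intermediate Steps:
$I = 4$
$I + 18 s{\left(7 \right)} = 4 + 18 \cdot 7^{2} = 4 + 18 \cdot 49 = 4 + 882 = 886$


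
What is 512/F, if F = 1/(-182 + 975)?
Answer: 406016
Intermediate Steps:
F = 1/793 ≈ 0.0012610
512/F = 512/(1/793) = 512*793 = 406016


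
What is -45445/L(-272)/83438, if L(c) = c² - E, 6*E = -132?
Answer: -45445/6174912628 ≈ -7.3596e-6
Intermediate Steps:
E = -22 (E = (⅙)*(-132) = -22)
L(c) = 22 + c² (L(c) = c² - 1*(-22) = c² + 22 = 22 + c²)
-45445/L(-272)/83438 = -45445/(22 + (-272)²)/83438 = -45445/(22 + 73984)*(1/83438) = -45445/74006*(1/83438) = -45445*1/74006*(1/83438) = -45445/74006*1/83438 = -45445/6174912628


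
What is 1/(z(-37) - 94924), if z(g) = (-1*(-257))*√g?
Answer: -94924/9013009589 - 257*I*√37/9013009589 ≈ -1.0532e-5 - 1.7345e-7*I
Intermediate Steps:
z(g) = 257*√g
1/(z(-37) - 94924) = 1/(257*√(-37) - 94924) = 1/(257*(I*√37) - 94924) = 1/(257*I*√37 - 94924) = 1/(-94924 + 257*I*√37)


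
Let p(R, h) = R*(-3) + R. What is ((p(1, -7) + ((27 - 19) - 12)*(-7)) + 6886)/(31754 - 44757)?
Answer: -6912/13003 ≈ -0.53157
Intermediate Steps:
p(R, h) = -2*R (p(R, h) = -3*R + R = -2*R)
((p(1, -7) + ((27 - 19) - 12)*(-7)) + 6886)/(31754 - 44757) = ((-2*1 + ((27 - 19) - 12)*(-7)) + 6886)/(31754 - 44757) = ((-2 + (8 - 12)*(-7)) + 6886)/(-13003) = ((-2 - 4*(-7)) + 6886)*(-1/13003) = ((-2 + 28) + 6886)*(-1/13003) = (26 + 6886)*(-1/13003) = 6912*(-1/13003) = -6912/13003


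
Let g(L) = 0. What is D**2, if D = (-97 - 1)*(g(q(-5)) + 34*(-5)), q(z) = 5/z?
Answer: 277555600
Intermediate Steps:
D = 16660 (D = (-97 - 1)*(0 + 34*(-5)) = -98*(0 - 170) = -98*(-170) = 16660)
D**2 = 16660**2 = 277555600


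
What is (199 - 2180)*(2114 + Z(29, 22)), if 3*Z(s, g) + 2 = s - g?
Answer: -12573407/3 ≈ -4.1911e+6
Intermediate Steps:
Z(s, g) = -⅔ - g/3 + s/3 (Z(s, g) = -⅔ + (s - g)/3 = -⅔ + (-g/3 + s/3) = -⅔ - g/3 + s/3)
(199 - 2180)*(2114 + Z(29, 22)) = (199 - 2180)*(2114 + (-⅔ - ⅓*22 + (⅓)*29)) = -1981*(2114 + (-⅔ - 22/3 + 29/3)) = -1981*(2114 + 5/3) = -1981*6347/3 = -12573407/3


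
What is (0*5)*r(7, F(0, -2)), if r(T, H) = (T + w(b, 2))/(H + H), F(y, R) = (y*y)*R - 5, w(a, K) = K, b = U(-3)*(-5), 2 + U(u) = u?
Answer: 0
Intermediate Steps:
U(u) = -2 + u
b = 25 (b = (-2 - 3)*(-5) = -5*(-5) = 25)
F(y, R) = -5 + R*y² (F(y, R) = y²*R - 5 = R*y² - 5 = -5 + R*y²)
r(T, H) = (2 + T)/(2*H) (r(T, H) = (T + 2)/(H + H) = (2 + T)/((2*H)) = (2 + T)*(1/(2*H)) = (2 + T)/(2*H))
(0*5)*r(7, F(0, -2)) = (0*5)*((2 + 7)/(2*(-5 - 2*0²))) = 0*((½)*9/(-5 - 2*0)) = 0*((½)*9/(-5 + 0)) = 0*((½)*9/(-5)) = 0*((½)*(-⅕)*9) = 0*(-9/10) = 0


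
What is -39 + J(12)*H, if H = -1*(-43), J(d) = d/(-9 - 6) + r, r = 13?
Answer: 2428/5 ≈ 485.60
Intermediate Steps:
J(d) = 13 - d/15 (J(d) = d/(-9 - 6) + 13 = d/(-15) + 13 = -d/15 + 13 = 13 - d/15)
H = 43
-39 + J(12)*H = -39 + (13 - 1/15*12)*43 = -39 + (13 - ⅘)*43 = -39 + (61/5)*43 = -39 + 2623/5 = 2428/5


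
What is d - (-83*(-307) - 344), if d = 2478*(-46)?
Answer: -139125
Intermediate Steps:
d = -113988
d - (-83*(-307) - 344) = -113988 - (-83*(-307) - 344) = -113988 - (25481 - 344) = -113988 - 1*25137 = -113988 - 25137 = -139125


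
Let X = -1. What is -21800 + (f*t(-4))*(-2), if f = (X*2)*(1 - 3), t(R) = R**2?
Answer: -21928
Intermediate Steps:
f = 4 (f = (-1*2)*(1 - 3) = -2*(-2) = 4)
-21800 + (f*t(-4))*(-2) = -21800 + (4*(-4)**2)*(-2) = -21800 + (4*16)*(-2) = -21800 + 64*(-2) = -21800 - 128 = -21928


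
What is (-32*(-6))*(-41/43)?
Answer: -7872/43 ≈ -183.07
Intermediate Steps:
(-32*(-6))*(-41/43) = 192*(-41*1/43) = 192*(-41/43) = -7872/43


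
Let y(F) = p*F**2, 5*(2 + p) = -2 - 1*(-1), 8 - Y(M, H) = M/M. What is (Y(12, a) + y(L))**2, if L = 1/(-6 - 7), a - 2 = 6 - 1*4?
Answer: 34857216/714025 ≈ 48.818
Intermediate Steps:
a = 4 (a = 2 + (6 - 1*4) = 2 + (6 - 4) = 2 + 2 = 4)
Y(M, H) = 7 (Y(M, H) = 8 - M/M = 8 - 1*1 = 8 - 1 = 7)
p = -11/5 (p = -2 + (-2 - 1*(-1))/5 = -2 + (-2 + 1)/5 = -2 + (1/5)*(-1) = -2 - 1/5 = -11/5 ≈ -2.2000)
L = -1/13 (L = 1/(-13) = -1/13 ≈ -0.076923)
y(F) = -11*F**2/5
(Y(12, a) + y(L))**2 = (7 - 11*(-1/13)**2/5)**2 = (7 - 11/5*1/169)**2 = (7 - 11/845)**2 = (5904/845)**2 = 34857216/714025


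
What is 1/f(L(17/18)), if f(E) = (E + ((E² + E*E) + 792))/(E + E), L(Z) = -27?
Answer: -6/247 ≈ -0.024291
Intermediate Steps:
f(E) = (792 + E + 2*E²)/(2*E) (f(E) = (E + ((E² + E²) + 792))/((2*E)) = (E + (2*E² + 792))*(1/(2*E)) = (E + (792 + 2*E²))*(1/(2*E)) = (792 + E + 2*E²)*(1/(2*E)) = (792 + E + 2*E²)/(2*E))
1/f(L(17/18)) = 1/(½ - 27 + 396/(-27)) = 1/(½ - 27 + 396*(-1/27)) = 1/(½ - 27 - 44/3) = 1/(-247/6) = -6/247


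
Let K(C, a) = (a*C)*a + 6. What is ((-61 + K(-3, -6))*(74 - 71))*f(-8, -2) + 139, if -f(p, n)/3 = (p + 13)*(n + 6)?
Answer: 29479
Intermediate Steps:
K(C, a) = 6 + C*a² (K(C, a) = (C*a)*a + 6 = C*a² + 6 = 6 + C*a²)
f(p, n) = -3*(6 + n)*(13 + p) (f(p, n) = -3*(p + 13)*(n + 6) = -3*(13 + p)*(6 + n) = -3*(6 + n)*(13 + p))
((-61 + K(-3, -6))*(74 - 71))*f(-8, -2) + 139 = ((-61 + (6 - 3*(-6)²))*(74 - 71))*(-234 - 39*(-2) - 18*(-8) - 3*(-2)*(-8)) + 139 = ((-61 + (6 - 3*36))*3)*(-234 + 78 + 144 - 48) + 139 = ((-61 + (6 - 108))*3)*(-60) + 139 = ((-61 - 102)*3)*(-60) + 139 = -163*3*(-60) + 139 = -489*(-60) + 139 = 29340 + 139 = 29479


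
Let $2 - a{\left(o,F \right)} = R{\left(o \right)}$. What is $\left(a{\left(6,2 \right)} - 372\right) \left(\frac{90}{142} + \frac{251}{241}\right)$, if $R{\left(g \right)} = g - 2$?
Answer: $- \frac{10721084}{17111} \approx -626.56$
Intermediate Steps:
$R{\left(g \right)} = -2 + g$
$a{\left(o,F \right)} = 4 - o$ ($a{\left(o,F \right)} = 2 - \left(-2 + o\right) = 4 - o$)
$\left(a{\left(6,2 \right)} - 372\right) \left(\frac{90}{142} + \frac{251}{241}\right) = \left(\left(4 - 6\right) - 372\right) \left(\frac{90}{142} + \frac{251}{241}\right) = \left(\left(4 - 6\right) - 372\right) \left(90 \cdot \frac{1}{142} + 251 \cdot \frac{1}{241}\right) = \left(-2 - 372\right) \left(\frac{45}{71} + \frac{251}{241}\right) = \left(-374\right) \frac{28666}{17111} = - \frac{10721084}{17111}$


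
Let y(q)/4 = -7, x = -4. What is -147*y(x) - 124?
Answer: 3992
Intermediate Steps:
y(q) = -28 (y(q) = 4*(-7) = -28)
-147*y(x) - 124 = -147*(-28) - 124 = 4116 - 124 = 3992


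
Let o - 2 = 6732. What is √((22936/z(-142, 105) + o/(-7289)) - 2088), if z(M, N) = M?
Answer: I*√440268435338/13987 ≈ 47.439*I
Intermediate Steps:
o = 6734 (o = 2 + 6732 = 6734)
√((22936/z(-142, 105) + o/(-7289)) - 2088) = √((22936/(-142) + 6734/(-7289)) - 2088) = √((22936*(-1/142) + 6734*(-1/7289)) - 2088) = √((-11468/71 - 182/197) - 2088) = √(-2272118/13987 - 2088) = √(-31476974/13987) = I*√440268435338/13987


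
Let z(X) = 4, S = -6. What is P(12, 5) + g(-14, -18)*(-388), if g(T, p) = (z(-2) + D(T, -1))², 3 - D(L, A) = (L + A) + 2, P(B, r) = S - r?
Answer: -155211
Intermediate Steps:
P(B, r) = -6 - r
D(L, A) = 1 - A - L (D(L, A) = 3 - ((L + A) + 2) = 3 - ((A + L) + 2) = 3 - (2 + A + L) = 3 + (-2 - A - L) = 1 - A - L)
g(T, p) = (6 - T)² (g(T, p) = (4 + (1 - 1*(-1) - T))² = (4 + (1 + 1 - T))² = (4 + (2 - T))² = (6 - T)²)
P(12, 5) + g(-14, -18)*(-388) = (-6 - 1*5) + (-6 - 14)²*(-388) = (-6 - 5) + (-20)²*(-388) = -11 + 400*(-388) = -11 - 155200 = -155211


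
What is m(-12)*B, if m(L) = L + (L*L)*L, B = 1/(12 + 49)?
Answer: -1740/61 ≈ -28.525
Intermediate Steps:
B = 1/61 ≈ 0.016393
m(L) = L + L³ (m(L) = L + L²*L = L + L³)
m(-12)*B = (-12 + (-12)³)*(1/61) = (-12 - 1728)*(1/61) = -1740*1/61 = -1740/61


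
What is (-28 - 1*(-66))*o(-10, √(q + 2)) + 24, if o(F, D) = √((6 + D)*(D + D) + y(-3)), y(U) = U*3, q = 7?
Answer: 24 + 114*√5 ≈ 278.91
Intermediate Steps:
y(U) = 3*U
o(F, D) = √(-9 + 2*D*(6 + D)) (o(F, D) = √((6 + D)*(D + D) + 3*(-3)) = √((6 + D)*(2*D) - 9) = √(2*D*(6 + D) - 9) = √(-9 + 2*D*(6 + D)))
(-28 - 1*(-66))*o(-10, √(q + 2)) + 24 = (-28 - 1*(-66))*√(-9 + 2*(√(7 + 2))² + 12*√(7 + 2)) + 24 = (-28 + 66)*√(-9 + 2*(√9)² + 12*√9) + 24 = 38*√(-9 + 2*3² + 12*3) + 24 = 38*√(-9 + 2*9 + 36) + 24 = 38*√(-9 + 18 + 36) + 24 = 38*√45 + 24 = 38*(3*√5) + 24 = 114*√5 + 24 = 24 + 114*√5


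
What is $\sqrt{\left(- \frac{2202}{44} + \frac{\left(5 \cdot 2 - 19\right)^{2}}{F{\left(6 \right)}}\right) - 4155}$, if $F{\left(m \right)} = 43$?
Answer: $\frac{3 i \sqrt{417941854}}{946} \approx 64.832 i$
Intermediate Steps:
$\sqrt{\left(- \frac{2202}{44} + \frac{\left(5 \cdot 2 - 19\right)^{2}}{F{\left(6 \right)}}\right) - 4155} = \sqrt{\left(- \frac{2202}{44} + \frac{\left(5 \cdot 2 - 19\right)^{2}}{43}\right) - 4155} = \sqrt{\left(\left(-2202\right) \frac{1}{44} + \left(10 - 19\right)^{2} \cdot \frac{1}{43}\right) - 4155} = \sqrt{\left(- \frac{1101}{22} + \left(-9\right)^{2} \cdot \frac{1}{43}\right) - 4155} = \sqrt{\left(- \frac{1101}{22} + 81 \cdot \frac{1}{43}\right) - 4155} = \sqrt{\left(- \frac{1101}{22} + \frac{81}{43}\right) - 4155} = \sqrt{- \frac{45561}{946} - 4155} = \sqrt{- \frac{3976191}{946}} = \frac{3 i \sqrt{417941854}}{946}$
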